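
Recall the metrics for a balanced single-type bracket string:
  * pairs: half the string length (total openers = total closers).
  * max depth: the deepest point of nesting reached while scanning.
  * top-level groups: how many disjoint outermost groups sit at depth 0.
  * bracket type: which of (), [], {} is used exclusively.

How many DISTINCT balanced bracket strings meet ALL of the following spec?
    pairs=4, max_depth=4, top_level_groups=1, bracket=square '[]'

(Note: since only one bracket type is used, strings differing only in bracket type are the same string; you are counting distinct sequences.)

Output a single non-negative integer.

Spec: pairs=4 depth=4 groups=1
Count(depth <= 4) = 5
Count(depth <= 3) = 4
Count(depth == 4) = 5 - 4 = 1

Answer: 1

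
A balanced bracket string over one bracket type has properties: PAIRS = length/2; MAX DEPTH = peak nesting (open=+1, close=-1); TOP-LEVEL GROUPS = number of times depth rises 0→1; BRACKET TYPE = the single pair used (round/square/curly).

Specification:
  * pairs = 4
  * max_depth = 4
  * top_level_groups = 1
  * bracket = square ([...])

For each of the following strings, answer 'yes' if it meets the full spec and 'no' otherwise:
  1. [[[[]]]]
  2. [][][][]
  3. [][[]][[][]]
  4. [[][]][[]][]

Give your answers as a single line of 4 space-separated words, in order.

String 1 '[[[[]]]]': depth seq [1 2 3 4 3 2 1 0]
  -> pairs=4 depth=4 groups=1 -> yes
String 2 '[][][][]': depth seq [1 0 1 0 1 0 1 0]
  -> pairs=4 depth=1 groups=4 -> no
String 3 '[][[]][[][]]': depth seq [1 0 1 2 1 0 1 2 1 2 1 0]
  -> pairs=6 depth=2 groups=3 -> no
String 4 '[[][]][[]][]': depth seq [1 2 1 2 1 0 1 2 1 0 1 0]
  -> pairs=6 depth=2 groups=3 -> no

Answer: yes no no no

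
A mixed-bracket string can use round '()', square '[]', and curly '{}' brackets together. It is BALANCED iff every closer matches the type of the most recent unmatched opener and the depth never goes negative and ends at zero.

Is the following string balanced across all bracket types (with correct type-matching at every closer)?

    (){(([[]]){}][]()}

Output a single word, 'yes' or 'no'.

pos 0: push '('; stack = (
pos 1: ')' matches '('; pop; stack = (empty)
pos 2: push '{'; stack = {
pos 3: push '('; stack = {(
pos 4: push '('; stack = {((
pos 5: push '['; stack = {(([
pos 6: push '['; stack = {(([[
pos 7: ']' matches '['; pop; stack = {(([
pos 8: ']' matches '['; pop; stack = {((
pos 9: ')' matches '('; pop; stack = {(
pos 10: push '{'; stack = {({
pos 11: '}' matches '{'; pop; stack = {(
pos 12: saw closer ']' but top of stack is '(' (expected ')') → INVALID
Verdict: type mismatch at position 12: ']' closes '(' → no

Answer: no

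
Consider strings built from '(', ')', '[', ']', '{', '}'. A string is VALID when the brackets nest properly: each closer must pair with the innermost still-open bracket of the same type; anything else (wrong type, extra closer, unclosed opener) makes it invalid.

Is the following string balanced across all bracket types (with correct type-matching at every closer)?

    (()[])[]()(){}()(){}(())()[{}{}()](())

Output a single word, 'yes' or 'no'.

Answer: yes

Derivation:
pos 0: push '('; stack = (
pos 1: push '('; stack = ((
pos 2: ')' matches '('; pop; stack = (
pos 3: push '['; stack = ([
pos 4: ']' matches '['; pop; stack = (
pos 5: ')' matches '('; pop; stack = (empty)
pos 6: push '['; stack = [
pos 7: ']' matches '['; pop; stack = (empty)
pos 8: push '('; stack = (
pos 9: ')' matches '('; pop; stack = (empty)
pos 10: push '('; stack = (
pos 11: ')' matches '('; pop; stack = (empty)
pos 12: push '{'; stack = {
pos 13: '}' matches '{'; pop; stack = (empty)
pos 14: push '('; stack = (
pos 15: ')' matches '('; pop; stack = (empty)
pos 16: push '('; stack = (
pos 17: ')' matches '('; pop; stack = (empty)
pos 18: push '{'; stack = {
pos 19: '}' matches '{'; pop; stack = (empty)
pos 20: push '('; stack = (
pos 21: push '('; stack = ((
pos 22: ')' matches '('; pop; stack = (
pos 23: ')' matches '('; pop; stack = (empty)
pos 24: push '('; stack = (
pos 25: ')' matches '('; pop; stack = (empty)
pos 26: push '['; stack = [
pos 27: push '{'; stack = [{
pos 28: '}' matches '{'; pop; stack = [
pos 29: push '{'; stack = [{
pos 30: '}' matches '{'; pop; stack = [
pos 31: push '('; stack = [(
pos 32: ')' matches '('; pop; stack = [
pos 33: ']' matches '['; pop; stack = (empty)
pos 34: push '('; stack = (
pos 35: push '('; stack = ((
pos 36: ')' matches '('; pop; stack = (
pos 37: ')' matches '('; pop; stack = (empty)
end: stack empty → VALID
Verdict: properly nested → yes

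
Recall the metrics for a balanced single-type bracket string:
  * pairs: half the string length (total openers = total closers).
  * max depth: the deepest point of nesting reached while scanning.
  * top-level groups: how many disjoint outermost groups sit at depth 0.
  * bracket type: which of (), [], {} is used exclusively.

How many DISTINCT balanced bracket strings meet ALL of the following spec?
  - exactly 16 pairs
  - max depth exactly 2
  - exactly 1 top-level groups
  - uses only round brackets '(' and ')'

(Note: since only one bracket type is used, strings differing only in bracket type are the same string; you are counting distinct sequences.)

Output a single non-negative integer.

Spec: pairs=16 depth=2 groups=1
Count(depth <= 2) = 1
Count(depth <= 1) = 0
Count(depth == 2) = 1 - 0 = 1

Answer: 1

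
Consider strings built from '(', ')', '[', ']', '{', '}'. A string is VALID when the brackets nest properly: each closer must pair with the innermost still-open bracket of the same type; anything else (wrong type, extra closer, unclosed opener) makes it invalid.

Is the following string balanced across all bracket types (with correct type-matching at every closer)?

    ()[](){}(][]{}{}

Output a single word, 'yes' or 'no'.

Answer: no

Derivation:
pos 0: push '('; stack = (
pos 1: ')' matches '('; pop; stack = (empty)
pos 2: push '['; stack = [
pos 3: ']' matches '['; pop; stack = (empty)
pos 4: push '('; stack = (
pos 5: ')' matches '('; pop; stack = (empty)
pos 6: push '{'; stack = {
pos 7: '}' matches '{'; pop; stack = (empty)
pos 8: push '('; stack = (
pos 9: saw closer ']' but top of stack is '(' (expected ')') → INVALID
Verdict: type mismatch at position 9: ']' closes '(' → no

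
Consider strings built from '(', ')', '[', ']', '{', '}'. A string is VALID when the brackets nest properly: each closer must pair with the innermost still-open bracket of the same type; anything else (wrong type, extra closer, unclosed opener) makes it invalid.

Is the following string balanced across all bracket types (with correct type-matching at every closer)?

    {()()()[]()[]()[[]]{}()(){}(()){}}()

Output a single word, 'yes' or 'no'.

Answer: yes

Derivation:
pos 0: push '{'; stack = {
pos 1: push '('; stack = {(
pos 2: ')' matches '('; pop; stack = {
pos 3: push '('; stack = {(
pos 4: ')' matches '('; pop; stack = {
pos 5: push '('; stack = {(
pos 6: ')' matches '('; pop; stack = {
pos 7: push '['; stack = {[
pos 8: ']' matches '['; pop; stack = {
pos 9: push '('; stack = {(
pos 10: ')' matches '('; pop; stack = {
pos 11: push '['; stack = {[
pos 12: ']' matches '['; pop; stack = {
pos 13: push '('; stack = {(
pos 14: ')' matches '('; pop; stack = {
pos 15: push '['; stack = {[
pos 16: push '['; stack = {[[
pos 17: ']' matches '['; pop; stack = {[
pos 18: ']' matches '['; pop; stack = {
pos 19: push '{'; stack = {{
pos 20: '}' matches '{'; pop; stack = {
pos 21: push '('; stack = {(
pos 22: ')' matches '('; pop; stack = {
pos 23: push '('; stack = {(
pos 24: ')' matches '('; pop; stack = {
pos 25: push '{'; stack = {{
pos 26: '}' matches '{'; pop; stack = {
pos 27: push '('; stack = {(
pos 28: push '('; stack = {((
pos 29: ')' matches '('; pop; stack = {(
pos 30: ')' matches '('; pop; stack = {
pos 31: push '{'; stack = {{
pos 32: '}' matches '{'; pop; stack = {
pos 33: '}' matches '{'; pop; stack = (empty)
pos 34: push '('; stack = (
pos 35: ')' matches '('; pop; stack = (empty)
end: stack empty → VALID
Verdict: properly nested → yes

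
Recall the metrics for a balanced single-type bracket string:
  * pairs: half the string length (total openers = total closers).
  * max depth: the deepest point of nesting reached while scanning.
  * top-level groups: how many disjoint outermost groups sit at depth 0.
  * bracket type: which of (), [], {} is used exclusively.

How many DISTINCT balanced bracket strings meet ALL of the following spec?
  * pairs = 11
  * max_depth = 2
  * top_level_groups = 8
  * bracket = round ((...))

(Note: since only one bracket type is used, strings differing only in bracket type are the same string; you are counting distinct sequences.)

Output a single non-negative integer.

Spec: pairs=11 depth=2 groups=8
Count(depth <= 2) = 120
Count(depth <= 1) = 0
Count(depth == 2) = 120 - 0 = 120

Answer: 120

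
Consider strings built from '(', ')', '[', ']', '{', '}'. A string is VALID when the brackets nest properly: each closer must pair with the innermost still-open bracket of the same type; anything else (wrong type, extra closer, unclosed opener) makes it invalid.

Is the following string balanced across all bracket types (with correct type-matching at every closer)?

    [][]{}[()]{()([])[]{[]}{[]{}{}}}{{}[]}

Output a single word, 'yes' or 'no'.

Answer: yes

Derivation:
pos 0: push '['; stack = [
pos 1: ']' matches '['; pop; stack = (empty)
pos 2: push '['; stack = [
pos 3: ']' matches '['; pop; stack = (empty)
pos 4: push '{'; stack = {
pos 5: '}' matches '{'; pop; stack = (empty)
pos 6: push '['; stack = [
pos 7: push '('; stack = [(
pos 8: ')' matches '('; pop; stack = [
pos 9: ']' matches '['; pop; stack = (empty)
pos 10: push '{'; stack = {
pos 11: push '('; stack = {(
pos 12: ')' matches '('; pop; stack = {
pos 13: push '('; stack = {(
pos 14: push '['; stack = {([
pos 15: ']' matches '['; pop; stack = {(
pos 16: ')' matches '('; pop; stack = {
pos 17: push '['; stack = {[
pos 18: ']' matches '['; pop; stack = {
pos 19: push '{'; stack = {{
pos 20: push '['; stack = {{[
pos 21: ']' matches '['; pop; stack = {{
pos 22: '}' matches '{'; pop; stack = {
pos 23: push '{'; stack = {{
pos 24: push '['; stack = {{[
pos 25: ']' matches '['; pop; stack = {{
pos 26: push '{'; stack = {{{
pos 27: '}' matches '{'; pop; stack = {{
pos 28: push '{'; stack = {{{
pos 29: '}' matches '{'; pop; stack = {{
pos 30: '}' matches '{'; pop; stack = {
pos 31: '}' matches '{'; pop; stack = (empty)
pos 32: push '{'; stack = {
pos 33: push '{'; stack = {{
pos 34: '}' matches '{'; pop; stack = {
pos 35: push '['; stack = {[
pos 36: ']' matches '['; pop; stack = {
pos 37: '}' matches '{'; pop; stack = (empty)
end: stack empty → VALID
Verdict: properly nested → yes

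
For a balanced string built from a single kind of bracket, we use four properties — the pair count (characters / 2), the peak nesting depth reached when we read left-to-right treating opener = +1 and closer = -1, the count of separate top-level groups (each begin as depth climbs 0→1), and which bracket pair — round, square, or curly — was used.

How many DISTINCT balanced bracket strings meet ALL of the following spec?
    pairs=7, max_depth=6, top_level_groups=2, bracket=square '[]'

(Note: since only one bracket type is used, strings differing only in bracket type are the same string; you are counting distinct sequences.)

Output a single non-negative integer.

Answer: 2

Derivation:
Spec: pairs=7 depth=6 groups=2
Count(depth <= 6) = 132
Count(depth <= 5) = 130
Count(depth == 6) = 132 - 130 = 2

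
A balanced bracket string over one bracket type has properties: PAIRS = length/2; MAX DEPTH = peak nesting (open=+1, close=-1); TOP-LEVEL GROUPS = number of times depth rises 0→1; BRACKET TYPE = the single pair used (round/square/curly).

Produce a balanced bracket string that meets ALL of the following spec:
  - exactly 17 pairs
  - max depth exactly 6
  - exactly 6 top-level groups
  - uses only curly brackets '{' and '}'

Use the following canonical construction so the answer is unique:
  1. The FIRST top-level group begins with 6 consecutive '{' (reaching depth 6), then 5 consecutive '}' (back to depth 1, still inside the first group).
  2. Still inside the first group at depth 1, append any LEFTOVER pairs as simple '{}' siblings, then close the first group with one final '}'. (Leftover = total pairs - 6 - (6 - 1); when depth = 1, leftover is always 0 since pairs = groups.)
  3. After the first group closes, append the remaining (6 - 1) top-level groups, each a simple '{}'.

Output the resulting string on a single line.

Spec: pairs=17 depth=6 groups=6
Leftover pairs = 17 - 6 - (6-1) = 6
First group: deep chain of depth 6 + 6 sibling pairs
Remaining 5 groups: simple '{}' each

Answer: {{{{{{}}}}}{}{}{}{}{}{}}{}{}{}{}{}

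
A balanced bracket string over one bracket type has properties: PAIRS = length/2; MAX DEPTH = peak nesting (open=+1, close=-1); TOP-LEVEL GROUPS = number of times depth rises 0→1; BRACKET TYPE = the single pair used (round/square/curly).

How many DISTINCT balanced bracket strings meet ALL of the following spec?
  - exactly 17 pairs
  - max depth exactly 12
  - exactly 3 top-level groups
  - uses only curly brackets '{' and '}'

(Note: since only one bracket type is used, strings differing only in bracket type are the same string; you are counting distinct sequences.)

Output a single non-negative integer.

Answer: 8532

Derivation:
Spec: pairs=17 depth=12 groups=3
Count(depth <= 12) = 25661697
Count(depth <= 11) = 25653165
Count(depth == 12) = 25661697 - 25653165 = 8532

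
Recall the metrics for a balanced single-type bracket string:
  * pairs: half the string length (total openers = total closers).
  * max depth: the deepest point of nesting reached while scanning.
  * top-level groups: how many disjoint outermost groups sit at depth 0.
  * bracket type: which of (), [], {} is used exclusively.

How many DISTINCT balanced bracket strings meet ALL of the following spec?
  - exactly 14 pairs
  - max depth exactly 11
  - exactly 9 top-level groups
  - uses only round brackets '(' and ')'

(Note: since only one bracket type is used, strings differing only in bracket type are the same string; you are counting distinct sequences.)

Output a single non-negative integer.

Answer: 0

Derivation:
Spec: pairs=14 depth=11 groups=9
Count(depth <= 11) = 5508
Count(depth <= 10) = 5508
Count(depth == 11) = 5508 - 5508 = 0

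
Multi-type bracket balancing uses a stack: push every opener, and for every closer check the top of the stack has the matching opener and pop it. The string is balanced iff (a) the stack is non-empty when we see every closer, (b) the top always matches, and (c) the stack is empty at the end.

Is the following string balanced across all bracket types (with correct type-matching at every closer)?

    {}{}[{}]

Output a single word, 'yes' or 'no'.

pos 0: push '{'; stack = {
pos 1: '}' matches '{'; pop; stack = (empty)
pos 2: push '{'; stack = {
pos 3: '}' matches '{'; pop; stack = (empty)
pos 4: push '['; stack = [
pos 5: push '{'; stack = [{
pos 6: '}' matches '{'; pop; stack = [
pos 7: ']' matches '['; pop; stack = (empty)
end: stack empty → VALID
Verdict: properly nested → yes

Answer: yes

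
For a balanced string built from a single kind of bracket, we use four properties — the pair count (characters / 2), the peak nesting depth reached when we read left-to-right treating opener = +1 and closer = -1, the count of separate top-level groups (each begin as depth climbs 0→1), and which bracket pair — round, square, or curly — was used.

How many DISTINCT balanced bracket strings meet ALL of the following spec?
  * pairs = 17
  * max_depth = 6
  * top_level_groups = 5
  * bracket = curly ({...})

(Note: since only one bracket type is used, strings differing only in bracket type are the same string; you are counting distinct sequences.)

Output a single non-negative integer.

Answer: 1638095

Derivation:
Spec: pairs=17 depth=6 groups=5
Count(depth <= 6) = 7944310
Count(depth <= 5) = 6306215
Count(depth == 6) = 7944310 - 6306215 = 1638095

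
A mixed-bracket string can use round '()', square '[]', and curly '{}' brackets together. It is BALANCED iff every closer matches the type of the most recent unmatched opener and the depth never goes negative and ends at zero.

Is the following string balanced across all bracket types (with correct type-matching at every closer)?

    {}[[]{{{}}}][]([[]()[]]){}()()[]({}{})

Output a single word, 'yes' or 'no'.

pos 0: push '{'; stack = {
pos 1: '}' matches '{'; pop; stack = (empty)
pos 2: push '['; stack = [
pos 3: push '['; stack = [[
pos 4: ']' matches '['; pop; stack = [
pos 5: push '{'; stack = [{
pos 6: push '{'; stack = [{{
pos 7: push '{'; stack = [{{{
pos 8: '}' matches '{'; pop; stack = [{{
pos 9: '}' matches '{'; pop; stack = [{
pos 10: '}' matches '{'; pop; stack = [
pos 11: ']' matches '['; pop; stack = (empty)
pos 12: push '['; stack = [
pos 13: ']' matches '['; pop; stack = (empty)
pos 14: push '('; stack = (
pos 15: push '['; stack = ([
pos 16: push '['; stack = ([[
pos 17: ']' matches '['; pop; stack = ([
pos 18: push '('; stack = ([(
pos 19: ')' matches '('; pop; stack = ([
pos 20: push '['; stack = ([[
pos 21: ']' matches '['; pop; stack = ([
pos 22: ']' matches '['; pop; stack = (
pos 23: ')' matches '('; pop; stack = (empty)
pos 24: push '{'; stack = {
pos 25: '}' matches '{'; pop; stack = (empty)
pos 26: push '('; stack = (
pos 27: ')' matches '('; pop; stack = (empty)
pos 28: push '('; stack = (
pos 29: ')' matches '('; pop; stack = (empty)
pos 30: push '['; stack = [
pos 31: ']' matches '['; pop; stack = (empty)
pos 32: push '('; stack = (
pos 33: push '{'; stack = ({
pos 34: '}' matches '{'; pop; stack = (
pos 35: push '{'; stack = ({
pos 36: '}' matches '{'; pop; stack = (
pos 37: ')' matches '('; pop; stack = (empty)
end: stack empty → VALID
Verdict: properly nested → yes

Answer: yes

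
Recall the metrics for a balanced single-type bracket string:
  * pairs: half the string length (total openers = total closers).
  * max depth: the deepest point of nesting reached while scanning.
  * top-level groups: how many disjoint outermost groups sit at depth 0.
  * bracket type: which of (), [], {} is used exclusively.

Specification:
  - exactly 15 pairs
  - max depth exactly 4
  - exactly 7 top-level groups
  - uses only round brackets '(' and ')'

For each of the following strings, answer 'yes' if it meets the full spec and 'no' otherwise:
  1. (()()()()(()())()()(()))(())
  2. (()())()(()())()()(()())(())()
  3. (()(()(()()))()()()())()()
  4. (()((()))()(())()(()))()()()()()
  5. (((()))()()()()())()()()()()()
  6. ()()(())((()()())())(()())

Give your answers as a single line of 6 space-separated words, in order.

Answer: no no no no yes no

Derivation:
String 1 '(()()()()(()())()()(()))(())': depth seq [1 2 1 2 1 2 1 2 1 2 3 2 3 2 1 2 1 2 1 2 3 2 1 0 1 2 1 0]
  -> pairs=14 depth=3 groups=2 -> no
String 2 '(()())()(()())()()(()())(())()': depth seq [1 2 1 2 1 0 1 0 1 2 1 2 1 0 1 0 1 0 1 2 1 2 1 0 1 2 1 0 1 0]
  -> pairs=15 depth=2 groups=8 -> no
String 3 '(()(()(()()))()()()())()()': depth seq [1 2 1 2 3 2 3 4 3 4 3 2 1 2 1 2 1 2 1 2 1 0 1 0 1 0]
  -> pairs=13 depth=4 groups=3 -> no
String 4 '(()((()))()(())()(()))()()()()()': depth seq [1 2 1 2 3 4 3 2 1 2 1 2 3 2 1 2 1 2 3 2 1 0 1 0 1 0 1 0 1 0 1 0]
  -> pairs=16 depth=4 groups=6 -> no
String 5 '(((()))()()()()())()()()()()()': depth seq [1 2 3 4 3 2 1 2 1 2 1 2 1 2 1 2 1 0 1 0 1 0 1 0 1 0 1 0 1 0]
  -> pairs=15 depth=4 groups=7 -> yes
String 6 '()()(())((()()())())(()())': depth seq [1 0 1 0 1 2 1 0 1 2 3 2 3 2 3 2 1 2 1 0 1 2 1 2 1 0]
  -> pairs=13 depth=3 groups=5 -> no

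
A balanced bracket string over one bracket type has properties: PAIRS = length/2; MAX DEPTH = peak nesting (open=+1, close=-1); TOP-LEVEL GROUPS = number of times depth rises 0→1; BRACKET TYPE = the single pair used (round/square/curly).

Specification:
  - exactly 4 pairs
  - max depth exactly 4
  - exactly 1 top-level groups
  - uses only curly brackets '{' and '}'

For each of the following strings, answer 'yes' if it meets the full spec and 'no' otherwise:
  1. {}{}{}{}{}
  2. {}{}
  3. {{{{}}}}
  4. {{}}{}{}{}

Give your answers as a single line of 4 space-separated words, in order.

String 1 '{}{}{}{}{}': depth seq [1 0 1 0 1 0 1 0 1 0]
  -> pairs=5 depth=1 groups=5 -> no
String 2 '{}{}': depth seq [1 0 1 0]
  -> pairs=2 depth=1 groups=2 -> no
String 3 '{{{{}}}}': depth seq [1 2 3 4 3 2 1 0]
  -> pairs=4 depth=4 groups=1 -> yes
String 4 '{{}}{}{}{}': depth seq [1 2 1 0 1 0 1 0 1 0]
  -> pairs=5 depth=2 groups=4 -> no

Answer: no no yes no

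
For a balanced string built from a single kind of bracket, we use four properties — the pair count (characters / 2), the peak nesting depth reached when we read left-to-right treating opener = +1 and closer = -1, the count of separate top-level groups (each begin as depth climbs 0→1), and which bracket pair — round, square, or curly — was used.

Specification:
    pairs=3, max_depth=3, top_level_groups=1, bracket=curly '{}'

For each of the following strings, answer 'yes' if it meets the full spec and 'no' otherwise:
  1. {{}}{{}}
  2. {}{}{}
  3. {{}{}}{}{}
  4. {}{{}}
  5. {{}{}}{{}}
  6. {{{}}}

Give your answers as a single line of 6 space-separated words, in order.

String 1 '{{}}{{}}': depth seq [1 2 1 0 1 2 1 0]
  -> pairs=4 depth=2 groups=2 -> no
String 2 '{}{}{}': depth seq [1 0 1 0 1 0]
  -> pairs=3 depth=1 groups=3 -> no
String 3 '{{}{}}{}{}': depth seq [1 2 1 2 1 0 1 0 1 0]
  -> pairs=5 depth=2 groups=3 -> no
String 4 '{}{{}}': depth seq [1 0 1 2 1 0]
  -> pairs=3 depth=2 groups=2 -> no
String 5 '{{}{}}{{}}': depth seq [1 2 1 2 1 0 1 2 1 0]
  -> pairs=5 depth=2 groups=2 -> no
String 6 '{{{}}}': depth seq [1 2 3 2 1 0]
  -> pairs=3 depth=3 groups=1 -> yes

Answer: no no no no no yes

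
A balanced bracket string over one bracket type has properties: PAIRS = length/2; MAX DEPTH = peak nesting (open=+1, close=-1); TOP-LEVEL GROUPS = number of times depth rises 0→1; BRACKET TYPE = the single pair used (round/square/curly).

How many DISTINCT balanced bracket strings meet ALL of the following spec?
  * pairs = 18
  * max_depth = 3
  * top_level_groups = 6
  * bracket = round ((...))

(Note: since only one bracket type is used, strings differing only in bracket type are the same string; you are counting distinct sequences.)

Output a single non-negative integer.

Spec: pairs=18 depth=3 groups=6
Count(depth <= 3) = 1661056
Count(depth <= 2) = 6188
Count(depth == 3) = 1661056 - 6188 = 1654868

Answer: 1654868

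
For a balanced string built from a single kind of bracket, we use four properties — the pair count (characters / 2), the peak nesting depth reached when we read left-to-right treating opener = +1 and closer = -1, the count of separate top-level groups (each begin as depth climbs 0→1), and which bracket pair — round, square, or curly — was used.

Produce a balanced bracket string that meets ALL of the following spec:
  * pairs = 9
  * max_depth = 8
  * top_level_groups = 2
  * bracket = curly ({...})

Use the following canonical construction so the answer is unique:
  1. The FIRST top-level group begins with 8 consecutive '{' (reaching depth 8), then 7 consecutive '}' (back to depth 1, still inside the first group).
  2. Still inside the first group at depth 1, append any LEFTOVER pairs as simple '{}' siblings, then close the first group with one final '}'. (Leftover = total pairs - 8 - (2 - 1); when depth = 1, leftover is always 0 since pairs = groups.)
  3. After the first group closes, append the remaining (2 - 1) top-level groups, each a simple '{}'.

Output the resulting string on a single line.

Spec: pairs=9 depth=8 groups=2
Leftover pairs = 9 - 8 - (2-1) = 0
First group: deep chain of depth 8 + 0 sibling pairs
Remaining 1 groups: simple '{}' each

Answer: {{{{{{{{}}}}}}}}{}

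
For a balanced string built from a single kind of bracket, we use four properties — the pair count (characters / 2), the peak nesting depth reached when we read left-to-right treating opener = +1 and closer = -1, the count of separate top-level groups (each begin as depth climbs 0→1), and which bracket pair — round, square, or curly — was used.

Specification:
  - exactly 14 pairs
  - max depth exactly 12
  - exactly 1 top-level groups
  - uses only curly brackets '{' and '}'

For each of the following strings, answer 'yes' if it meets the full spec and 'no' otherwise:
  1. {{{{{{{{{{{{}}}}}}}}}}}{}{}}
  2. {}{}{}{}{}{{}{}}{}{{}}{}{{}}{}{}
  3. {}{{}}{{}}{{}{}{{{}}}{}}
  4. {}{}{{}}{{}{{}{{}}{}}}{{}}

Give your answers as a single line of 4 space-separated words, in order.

String 1 '{{{{{{{{{{{{}}}}}}}}}}}{}{}}': depth seq [1 2 3 4 5 6 7 8 9 10 11 12 11 10 9 8 7 6 5 4 3 2 1 2 1 2 1 0]
  -> pairs=14 depth=12 groups=1 -> yes
String 2 '{}{}{}{}{}{{}{}}{}{{}}{}{{}}{}{}': depth seq [1 0 1 0 1 0 1 0 1 0 1 2 1 2 1 0 1 0 1 2 1 0 1 0 1 2 1 0 1 0 1 0]
  -> pairs=16 depth=2 groups=12 -> no
String 3 '{}{{}}{{}}{{}{}{{{}}}{}}': depth seq [1 0 1 2 1 0 1 2 1 0 1 2 1 2 1 2 3 4 3 2 1 2 1 0]
  -> pairs=12 depth=4 groups=4 -> no
String 4 '{}{}{{}}{{}{{}{{}}{}}}{{}}': depth seq [1 0 1 0 1 2 1 0 1 2 1 2 3 2 3 4 3 2 3 2 1 0 1 2 1 0]
  -> pairs=13 depth=4 groups=5 -> no

Answer: yes no no no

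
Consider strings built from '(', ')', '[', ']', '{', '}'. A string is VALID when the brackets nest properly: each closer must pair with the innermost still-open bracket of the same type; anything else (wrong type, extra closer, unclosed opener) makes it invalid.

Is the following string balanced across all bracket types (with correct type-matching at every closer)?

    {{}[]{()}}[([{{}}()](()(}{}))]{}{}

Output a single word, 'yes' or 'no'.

pos 0: push '{'; stack = {
pos 1: push '{'; stack = {{
pos 2: '}' matches '{'; pop; stack = {
pos 3: push '['; stack = {[
pos 4: ']' matches '['; pop; stack = {
pos 5: push '{'; stack = {{
pos 6: push '('; stack = {{(
pos 7: ')' matches '('; pop; stack = {{
pos 8: '}' matches '{'; pop; stack = {
pos 9: '}' matches '{'; pop; stack = (empty)
pos 10: push '['; stack = [
pos 11: push '('; stack = [(
pos 12: push '['; stack = [([
pos 13: push '{'; stack = [([{
pos 14: push '{'; stack = [([{{
pos 15: '}' matches '{'; pop; stack = [([{
pos 16: '}' matches '{'; pop; stack = [([
pos 17: push '('; stack = [([(
pos 18: ')' matches '('; pop; stack = [([
pos 19: ']' matches '['; pop; stack = [(
pos 20: push '('; stack = [((
pos 21: push '('; stack = [(((
pos 22: ')' matches '('; pop; stack = [((
pos 23: push '('; stack = [(((
pos 24: saw closer '}' but top of stack is '(' (expected ')') → INVALID
Verdict: type mismatch at position 24: '}' closes '(' → no

Answer: no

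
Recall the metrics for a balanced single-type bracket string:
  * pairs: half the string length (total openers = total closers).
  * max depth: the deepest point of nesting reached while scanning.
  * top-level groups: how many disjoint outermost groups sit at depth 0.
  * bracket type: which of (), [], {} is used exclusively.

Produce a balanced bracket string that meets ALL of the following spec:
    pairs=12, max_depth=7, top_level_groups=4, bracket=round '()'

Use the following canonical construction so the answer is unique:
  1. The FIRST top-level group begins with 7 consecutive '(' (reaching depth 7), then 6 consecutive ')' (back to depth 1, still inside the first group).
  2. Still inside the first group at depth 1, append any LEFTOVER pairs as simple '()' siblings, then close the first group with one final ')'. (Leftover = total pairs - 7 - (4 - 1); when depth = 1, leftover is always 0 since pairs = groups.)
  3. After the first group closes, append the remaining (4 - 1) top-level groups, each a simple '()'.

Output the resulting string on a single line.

Answer: ((((((())))))()())()()()

Derivation:
Spec: pairs=12 depth=7 groups=4
Leftover pairs = 12 - 7 - (4-1) = 2
First group: deep chain of depth 7 + 2 sibling pairs
Remaining 3 groups: simple '()' each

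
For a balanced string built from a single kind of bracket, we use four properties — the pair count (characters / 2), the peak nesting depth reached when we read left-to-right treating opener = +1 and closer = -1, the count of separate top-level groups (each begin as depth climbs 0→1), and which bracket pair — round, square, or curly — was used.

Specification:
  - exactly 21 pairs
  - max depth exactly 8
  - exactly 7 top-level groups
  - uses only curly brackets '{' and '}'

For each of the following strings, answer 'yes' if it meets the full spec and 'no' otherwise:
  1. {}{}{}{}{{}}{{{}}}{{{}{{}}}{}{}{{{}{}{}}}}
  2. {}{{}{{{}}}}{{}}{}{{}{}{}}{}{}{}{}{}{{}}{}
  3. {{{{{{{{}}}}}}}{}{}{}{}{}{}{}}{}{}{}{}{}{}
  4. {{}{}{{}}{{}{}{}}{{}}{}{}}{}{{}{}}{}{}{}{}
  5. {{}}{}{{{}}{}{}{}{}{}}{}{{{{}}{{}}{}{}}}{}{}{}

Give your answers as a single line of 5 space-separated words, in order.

Answer: no no yes no no

Derivation:
String 1 '{}{}{}{}{{}}{{{}}}{{{}{{}}}{}{}{{{}{}{}}}}': depth seq [1 0 1 0 1 0 1 0 1 2 1 0 1 2 3 2 1 0 1 2 3 2 3 4 3 2 1 2 1 2 1 2 3 4 3 4 3 4 3 2 1 0]
  -> pairs=21 depth=4 groups=7 -> no
String 2 '{}{{}{{{}}}}{{}}{}{{}{}{}}{}{}{}{}{}{{}}{}': depth seq [1 0 1 2 1 2 3 4 3 2 1 0 1 2 1 0 1 0 1 2 1 2 1 2 1 0 1 0 1 0 1 0 1 0 1 0 1 2 1 0 1 0]
  -> pairs=21 depth=4 groups=12 -> no
String 3 '{{{{{{{{}}}}}}}{}{}{}{}{}{}{}}{}{}{}{}{}{}': depth seq [1 2 3 4 5 6 7 8 7 6 5 4 3 2 1 2 1 2 1 2 1 2 1 2 1 2 1 2 1 0 1 0 1 0 1 0 1 0 1 0 1 0]
  -> pairs=21 depth=8 groups=7 -> yes
String 4 '{{}{}{{}}{{}{}{}}{{}}{}{}}{}{{}{}}{}{}{}{}': depth seq [1 2 1 2 1 2 3 2 1 2 3 2 3 2 3 2 1 2 3 2 1 2 1 2 1 0 1 0 1 2 1 2 1 0 1 0 1 0 1 0 1 0]
  -> pairs=21 depth=3 groups=7 -> no
String 5 '{{}}{}{{{}}{}{}{}{}{}}{}{{{{}}{{}}{}{}}}{}{}{}': depth seq [1 2 1 0 1 0 1 2 3 2 1 2 1 2 1 2 1 2 1 2 1 0 1 0 1 2 3 4 3 2 3 4 3 2 3 2 3 2 1 0 1 0 1 0 1 0]
  -> pairs=23 depth=4 groups=8 -> no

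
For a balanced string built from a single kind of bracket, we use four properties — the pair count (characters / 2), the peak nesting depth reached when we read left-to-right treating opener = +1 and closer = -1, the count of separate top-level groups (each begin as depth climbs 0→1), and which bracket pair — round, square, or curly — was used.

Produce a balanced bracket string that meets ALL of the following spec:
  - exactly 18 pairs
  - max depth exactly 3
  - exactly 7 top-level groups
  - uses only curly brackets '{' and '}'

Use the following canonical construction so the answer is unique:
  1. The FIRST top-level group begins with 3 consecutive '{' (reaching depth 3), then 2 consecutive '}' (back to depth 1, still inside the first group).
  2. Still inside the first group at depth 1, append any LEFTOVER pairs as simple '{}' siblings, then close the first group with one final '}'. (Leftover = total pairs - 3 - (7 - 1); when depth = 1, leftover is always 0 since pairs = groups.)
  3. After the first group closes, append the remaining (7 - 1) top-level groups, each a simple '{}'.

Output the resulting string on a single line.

Spec: pairs=18 depth=3 groups=7
Leftover pairs = 18 - 3 - (7-1) = 9
First group: deep chain of depth 3 + 9 sibling pairs
Remaining 6 groups: simple '{}' each

Answer: {{{}}{}{}{}{}{}{}{}{}{}}{}{}{}{}{}{}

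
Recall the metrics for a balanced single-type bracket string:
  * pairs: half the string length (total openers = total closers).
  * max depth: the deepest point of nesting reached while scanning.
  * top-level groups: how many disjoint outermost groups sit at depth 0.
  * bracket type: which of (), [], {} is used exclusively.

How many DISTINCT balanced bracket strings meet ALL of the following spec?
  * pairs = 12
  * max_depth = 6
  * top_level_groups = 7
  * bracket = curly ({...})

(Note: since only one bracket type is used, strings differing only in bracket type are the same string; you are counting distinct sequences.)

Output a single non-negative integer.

Spec: pairs=12 depth=6 groups=7
Count(depth <= 6) = 2548
Count(depth <= 5) = 2541
Count(depth == 6) = 2548 - 2541 = 7

Answer: 7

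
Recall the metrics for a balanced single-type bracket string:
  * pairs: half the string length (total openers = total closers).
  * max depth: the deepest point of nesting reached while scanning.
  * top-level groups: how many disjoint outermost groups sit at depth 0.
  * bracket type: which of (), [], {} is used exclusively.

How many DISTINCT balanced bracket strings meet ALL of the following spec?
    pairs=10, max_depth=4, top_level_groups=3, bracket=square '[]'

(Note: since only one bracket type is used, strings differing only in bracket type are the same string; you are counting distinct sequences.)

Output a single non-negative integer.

Answer: 1416

Derivation:
Spec: pairs=10 depth=4 groups=3
Count(depth <= 4) = 2424
Count(depth <= 3) = 1008
Count(depth == 4) = 2424 - 1008 = 1416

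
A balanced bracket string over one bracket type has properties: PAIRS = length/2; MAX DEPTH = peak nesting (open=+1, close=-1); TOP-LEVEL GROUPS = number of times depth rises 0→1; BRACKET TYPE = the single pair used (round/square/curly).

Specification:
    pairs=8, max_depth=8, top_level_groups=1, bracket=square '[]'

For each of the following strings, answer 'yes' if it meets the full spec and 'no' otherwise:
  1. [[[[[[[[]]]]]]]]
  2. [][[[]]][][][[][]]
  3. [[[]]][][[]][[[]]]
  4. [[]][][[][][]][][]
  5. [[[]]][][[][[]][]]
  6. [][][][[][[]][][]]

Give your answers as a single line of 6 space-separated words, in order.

String 1 '[[[[[[[[]]]]]]]]': depth seq [1 2 3 4 5 6 7 8 7 6 5 4 3 2 1 0]
  -> pairs=8 depth=8 groups=1 -> yes
String 2 '[][[[]]][][][[][]]': depth seq [1 0 1 2 3 2 1 0 1 0 1 0 1 2 1 2 1 0]
  -> pairs=9 depth=3 groups=5 -> no
String 3 '[[[]]][][[]][[[]]]': depth seq [1 2 3 2 1 0 1 0 1 2 1 0 1 2 3 2 1 0]
  -> pairs=9 depth=3 groups=4 -> no
String 4 '[[]][][[][][]][][]': depth seq [1 2 1 0 1 0 1 2 1 2 1 2 1 0 1 0 1 0]
  -> pairs=9 depth=2 groups=5 -> no
String 5 '[[[]]][][[][[]][]]': depth seq [1 2 3 2 1 0 1 0 1 2 1 2 3 2 1 2 1 0]
  -> pairs=9 depth=3 groups=3 -> no
String 6 '[][][][[][[]][][]]': depth seq [1 0 1 0 1 0 1 2 1 2 3 2 1 2 1 2 1 0]
  -> pairs=9 depth=3 groups=4 -> no

Answer: yes no no no no no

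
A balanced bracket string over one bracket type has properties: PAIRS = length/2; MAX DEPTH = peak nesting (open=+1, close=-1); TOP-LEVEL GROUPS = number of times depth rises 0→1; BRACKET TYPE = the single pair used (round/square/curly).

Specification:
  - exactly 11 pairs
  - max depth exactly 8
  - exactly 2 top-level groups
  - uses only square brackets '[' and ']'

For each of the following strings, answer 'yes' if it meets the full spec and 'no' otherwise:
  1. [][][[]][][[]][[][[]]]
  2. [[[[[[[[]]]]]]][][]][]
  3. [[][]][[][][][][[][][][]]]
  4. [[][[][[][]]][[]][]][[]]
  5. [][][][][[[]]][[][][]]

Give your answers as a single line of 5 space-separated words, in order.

String 1 '[][][[]][][[]][[][[]]]': depth seq [1 0 1 0 1 2 1 0 1 0 1 2 1 0 1 2 1 2 3 2 1 0]
  -> pairs=11 depth=3 groups=6 -> no
String 2 '[[[[[[[[]]]]]]][][]][]': depth seq [1 2 3 4 5 6 7 8 7 6 5 4 3 2 1 2 1 2 1 0 1 0]
  -> pairs=11 depth=8 groups=2 -> yes
String 3 '[[][]][[][][][][[][][][]]]': depth seq [1 2 1 2 1 0 1 2 1 2 1 2 1 2 1 2 3 2 3 2 3 2 3 2 1 0]
  -> pairs=13 depth=3 groups=2 -> no
String 4 '[[][[][[][]]][[]][]][[]]': depth seq [1 2 1 2 3 2 3 4 3 4 3 2 1 2 3 2 1 2 1 0 1 2 1 0]
  -> pairs=12 depth=4 groups=2 -> no
String 5 '[][][][][[[]]][[][][]]': depth seq [1 0 1 0 1 0 1 0 1 2 3 2 1 0 1 2 1 2 1 2 1 0]
  -> pairs=11 depth=3 groups=6 -> no

Answer: no yes no no no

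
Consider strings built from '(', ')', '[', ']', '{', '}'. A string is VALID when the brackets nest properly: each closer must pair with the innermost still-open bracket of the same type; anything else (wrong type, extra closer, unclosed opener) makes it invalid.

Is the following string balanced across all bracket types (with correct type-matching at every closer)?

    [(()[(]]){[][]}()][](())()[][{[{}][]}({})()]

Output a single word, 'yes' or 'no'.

pos 0: push '['; stack = [
pos 1: push '('; stack = [(
pos 2: push '('; stack = [((
pos 3: ')' matches '('; pop; stack = [(
pos 4: push '['; stack = [([
pos 5: push '('; stack = [([(
pos 6: saw closer ']' but top of stack is '(' (expected ')') → INVALID
Verdict: type mismatch at position 6: ']' closes '(' → no

Answer: no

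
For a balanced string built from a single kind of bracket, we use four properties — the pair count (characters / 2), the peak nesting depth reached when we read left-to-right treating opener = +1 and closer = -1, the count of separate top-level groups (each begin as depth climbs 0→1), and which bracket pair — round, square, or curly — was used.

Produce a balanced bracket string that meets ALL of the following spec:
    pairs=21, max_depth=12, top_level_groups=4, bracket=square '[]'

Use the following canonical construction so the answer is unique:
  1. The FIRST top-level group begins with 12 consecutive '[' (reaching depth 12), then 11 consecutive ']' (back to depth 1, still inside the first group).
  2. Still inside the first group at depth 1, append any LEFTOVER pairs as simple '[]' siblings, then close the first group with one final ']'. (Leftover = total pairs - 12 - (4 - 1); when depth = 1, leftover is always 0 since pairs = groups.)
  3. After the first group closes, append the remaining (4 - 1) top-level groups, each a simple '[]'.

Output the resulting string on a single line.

Answer: [[[[[[[[[[[[]]]]]]]]]]][][][][][][]][][][]

Derivation:
Spec: pairs=21 depth=12 groups=4
Leftover pairs = 21 - 12 - (4-1) = 6
First group: deep chain of depth 12 + 6 sibling pairs
Remaining 3 groups: simple '[]' each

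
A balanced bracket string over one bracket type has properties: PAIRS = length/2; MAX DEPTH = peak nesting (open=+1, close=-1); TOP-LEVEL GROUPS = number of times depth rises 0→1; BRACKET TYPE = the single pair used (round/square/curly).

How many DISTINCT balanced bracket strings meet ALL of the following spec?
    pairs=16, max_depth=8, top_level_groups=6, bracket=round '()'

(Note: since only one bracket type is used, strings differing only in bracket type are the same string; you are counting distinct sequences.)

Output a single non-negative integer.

Spec: pairs=16 depth=8 groups=6
Count(depth <= 8) = 1224279
Count(depth <= 7) = 1215435
Count(depth == 8) = 1224279 - 1215435 = 8844

Answer: 8844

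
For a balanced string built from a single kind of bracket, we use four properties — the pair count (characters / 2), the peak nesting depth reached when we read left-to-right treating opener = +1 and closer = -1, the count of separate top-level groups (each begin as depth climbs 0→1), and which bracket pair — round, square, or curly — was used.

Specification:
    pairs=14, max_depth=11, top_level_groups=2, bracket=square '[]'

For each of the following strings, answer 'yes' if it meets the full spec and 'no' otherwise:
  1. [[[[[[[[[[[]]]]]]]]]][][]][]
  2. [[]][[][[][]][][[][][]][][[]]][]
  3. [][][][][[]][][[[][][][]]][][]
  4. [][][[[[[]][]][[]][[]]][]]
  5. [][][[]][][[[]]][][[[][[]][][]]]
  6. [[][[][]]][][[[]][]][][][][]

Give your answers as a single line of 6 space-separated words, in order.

String 1 '[[[[[[[[[[[]]]]]]]]]][][]][]': depth seq [1 2 3 4 5 6 7 8 9 10 11 10 9 8 7 6 5 4 3 2 1 2 1 2 1 0 1 0]
  -> pairs=14 depth=11 groups=2 -> yes
String 2 '[[]][[][[][]][][[][][]][][[]]][]': depth seq [1 2 1 0 1 2 1 2 3 2 3 2 1 2 1 2 3 2 3 2 3 2 1 2 1 2 3 2 1 0 1 0]
  -> pairs=16 depth=3 groups=3 -> no
String 3 '[][][][][[]][][[[][][][]]][][]': depth seq [1 0 1 0 1 0 1 0 1 2 1 0 1 0 1 2 3 2 3 2 3 2 3 2 1 0 1 0 1 0]
  -> pairs=15 depth=3 groups=9 -> no
String 4 '[][][[[[[]][]][[]][[]]][]]': depth seq [1 0 1 0 1 2 3 4 5 4 3 4 3 2 3 4 3 2 3 4 3 2 1 2 1 0]
  -> pairs=13 depth=5 groups=3 -> no
String 5 '[][][[]][][[[]]][][[[][[]][][]]]': depth seq [1 0 1 0 1 2 1 0 1 0 1 2 3 2 1 0 1 0 1 2 3 2 3 4 3 2 3 2 3 2 1 0]
  -> pairs=16 depth=4 groups=7 -> no
String 6 '[[][[][]]][][[[]][]][][][][]': depth seq [1 2 1 2 3 2 3 2 1 0 1 0 1 2 3 2 1 2 1 0 1 0 1 0 1 0 1 0]
  -> pairs=14 depth=3 groups=7 -> no

Answer: yes no no no no no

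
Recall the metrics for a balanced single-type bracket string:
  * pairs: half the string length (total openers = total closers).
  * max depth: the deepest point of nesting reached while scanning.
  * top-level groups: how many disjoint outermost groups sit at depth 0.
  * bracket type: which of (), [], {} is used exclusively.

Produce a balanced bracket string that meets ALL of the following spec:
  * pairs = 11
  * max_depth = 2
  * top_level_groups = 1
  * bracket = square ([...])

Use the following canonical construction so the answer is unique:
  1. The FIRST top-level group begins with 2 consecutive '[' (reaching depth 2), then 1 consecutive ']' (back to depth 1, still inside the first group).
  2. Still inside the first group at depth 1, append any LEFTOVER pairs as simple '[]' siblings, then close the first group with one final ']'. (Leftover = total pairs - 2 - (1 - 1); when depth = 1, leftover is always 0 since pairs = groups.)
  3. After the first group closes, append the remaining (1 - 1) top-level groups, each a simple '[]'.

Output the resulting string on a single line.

Spec: pairs=11 depth=2 groups=1
Leftover pairs = 11 - 2 - (1-1) = 9
First group: deep chain of depth 2 + 9 sibling pairs
Remaining 0 groups: simple '[]' each

Answer: [[][][][][][][][][][]]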